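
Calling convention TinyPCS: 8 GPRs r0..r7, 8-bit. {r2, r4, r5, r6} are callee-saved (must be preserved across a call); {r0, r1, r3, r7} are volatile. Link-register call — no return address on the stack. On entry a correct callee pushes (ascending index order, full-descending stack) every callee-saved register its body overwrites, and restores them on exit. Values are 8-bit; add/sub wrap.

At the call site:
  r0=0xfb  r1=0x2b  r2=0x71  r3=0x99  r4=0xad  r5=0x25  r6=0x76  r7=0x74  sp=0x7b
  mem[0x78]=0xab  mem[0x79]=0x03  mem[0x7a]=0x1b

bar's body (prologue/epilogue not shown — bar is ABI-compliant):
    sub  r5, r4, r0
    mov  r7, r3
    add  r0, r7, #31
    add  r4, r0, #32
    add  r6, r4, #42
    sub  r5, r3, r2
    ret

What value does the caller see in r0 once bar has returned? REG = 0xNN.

REG = 0xb8

prologue: push r4 → mem[0x7a]=0xad, sp=0x7a
prologue: push r5 → mem[0x79]=0x25, sp=0x79
prologue: push r6 → mem[0x78]=0x76, sp=0x78
body[0] sub  r5, r4, r0 → r5=0xb2
body[1] mov  r7, r3 → r7=0x99
body[2] add  r0, r7, #31 → r0=0xb8
body[3] add  r4, r0, #32 → r4=0xd8
body[4] add  r6, r4, #42 → r6=0x02
body[5] sub  r5, r3, r2 → r5=0x28
epilogue: pop r6=0x76, sp=0x79
epilogue: pop r5=0x25, sp=0x7a
epilogue: pop r4=0xad, sp=0x7b
r0 is caller-saved → body value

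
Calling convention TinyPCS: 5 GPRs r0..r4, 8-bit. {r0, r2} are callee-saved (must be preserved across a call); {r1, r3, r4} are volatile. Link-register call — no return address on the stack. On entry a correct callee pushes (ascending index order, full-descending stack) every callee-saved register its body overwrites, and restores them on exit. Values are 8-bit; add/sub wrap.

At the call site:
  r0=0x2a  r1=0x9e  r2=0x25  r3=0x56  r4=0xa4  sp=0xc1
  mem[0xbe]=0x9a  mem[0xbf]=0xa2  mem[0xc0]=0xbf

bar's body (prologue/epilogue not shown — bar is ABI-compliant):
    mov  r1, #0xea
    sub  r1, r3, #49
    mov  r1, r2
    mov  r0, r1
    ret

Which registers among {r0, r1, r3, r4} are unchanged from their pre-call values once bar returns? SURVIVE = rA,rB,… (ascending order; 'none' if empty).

SURVIVE = r0,r3,r4

prologue: push r0 → mem[0xc0]=0x2a, sp=0xc0
body[0] mov  r1, #0xea → r1=0xea
body[1] sub  r1, r3, #49 → r1=0x25
body[2] mov  r1, r2 → r1=0x25
body[3] mov  r0, r1 → r0=0x25
epilogue: pop r0=0x2a, sp=0xc1
r0: callee-saved, written=True
r1: caller-saved, written=True
r3: caller-saved, written=False
r4: caller-saved, written=False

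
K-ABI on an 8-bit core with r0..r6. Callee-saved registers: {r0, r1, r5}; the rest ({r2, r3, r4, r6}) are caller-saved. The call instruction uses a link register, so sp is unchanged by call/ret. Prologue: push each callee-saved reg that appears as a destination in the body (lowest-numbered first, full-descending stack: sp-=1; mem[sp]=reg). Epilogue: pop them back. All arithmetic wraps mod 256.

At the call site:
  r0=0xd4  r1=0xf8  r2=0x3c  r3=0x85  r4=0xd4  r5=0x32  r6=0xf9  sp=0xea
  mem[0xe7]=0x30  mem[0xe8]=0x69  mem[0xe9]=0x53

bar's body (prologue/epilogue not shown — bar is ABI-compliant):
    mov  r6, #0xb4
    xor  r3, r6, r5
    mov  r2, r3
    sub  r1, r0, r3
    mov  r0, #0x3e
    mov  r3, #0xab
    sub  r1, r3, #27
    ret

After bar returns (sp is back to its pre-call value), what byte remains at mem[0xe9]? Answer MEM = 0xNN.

MEM = 0xd4

prologue: push r0 -> mem[0xe9]=0xd4, sp=0xe9
prologue: push r1 -> mem[0xe8]=0xf8, sp=0xe8
body[0] mov  r6, #0xb4 -> r6=0xb4
body[1] xor  r3, r6, r5 -> r3=0x86
body[2] mov  r2, r3 -> r2=0x86
body[3] sub  r1, r0, r3 -> r1=0x4e
body[4] mov  r0, #0x3e -> r0=0x3e
body[5] mov  r3, #0xab -> r3=0xab
body[6] sub  r1, r3, #27 -> r1=0x90
epilogue: pop r1=0xf8, sp=0xe9
epilogue: pop r0=0xd4, sp=0xea
prologue pushed ['r0', 'r1'] at ['0xe9', '0xe8']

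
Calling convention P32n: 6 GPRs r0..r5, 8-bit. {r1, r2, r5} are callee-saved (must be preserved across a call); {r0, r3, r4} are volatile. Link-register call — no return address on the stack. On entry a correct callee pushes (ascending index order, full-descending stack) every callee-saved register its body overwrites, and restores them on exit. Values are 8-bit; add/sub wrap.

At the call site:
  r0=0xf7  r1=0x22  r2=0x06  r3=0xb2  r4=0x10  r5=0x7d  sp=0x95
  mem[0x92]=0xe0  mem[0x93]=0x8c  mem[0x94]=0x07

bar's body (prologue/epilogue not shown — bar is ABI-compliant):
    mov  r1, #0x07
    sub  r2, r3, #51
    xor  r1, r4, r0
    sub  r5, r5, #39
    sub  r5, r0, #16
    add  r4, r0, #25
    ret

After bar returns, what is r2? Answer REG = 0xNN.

REG = 0x06

prologue: push r1 -> mem[0x94]=0x22, sp=0x94
prologue: push r2 -> mem[0x93]=0x06, sp=0x93
prologue: push r5 -> mem[0x92]=0x7d, sp=0x92
body[0] mov  r1, #0x07 -> r1=0x07
body[1] sub  r2, r3, #51 -> r2=0x7f
body[2] xor  r1, r4, r0 -> r1=0xe7
body[3] sub  r5, r5, #39 -> r5=0x56
body[4] sub  r5, r0, #16 -> r5=0xe7
body[5] add  r4, r0, #25 -> r4=0x10
epilogue: pop r5=0x7d, sp=0x93
epilogue: pop r2=0x06, sp=0x94
epilogue: pop r1=0x22, sp=0x95
r2 is callee-saved -> restored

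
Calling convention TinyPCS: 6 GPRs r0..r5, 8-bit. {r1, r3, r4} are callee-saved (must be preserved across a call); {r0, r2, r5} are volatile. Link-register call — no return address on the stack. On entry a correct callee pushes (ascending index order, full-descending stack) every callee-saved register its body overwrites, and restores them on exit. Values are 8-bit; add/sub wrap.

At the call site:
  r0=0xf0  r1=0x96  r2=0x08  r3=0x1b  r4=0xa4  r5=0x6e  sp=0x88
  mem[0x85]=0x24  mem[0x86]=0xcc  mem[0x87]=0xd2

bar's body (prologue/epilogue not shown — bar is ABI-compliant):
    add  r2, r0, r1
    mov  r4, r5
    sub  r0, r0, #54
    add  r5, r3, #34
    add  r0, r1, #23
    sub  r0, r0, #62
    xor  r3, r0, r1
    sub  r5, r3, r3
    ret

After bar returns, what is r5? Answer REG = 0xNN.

prologue: push r3 → mem[0x87]=0x1b, sp=0x87
prologue: push r4 → mem[0x86]=0xa4, sp=0x86
body[0] add  r2, r0, r1 → r2=0x86
body[1] mov  r4, r5 → r4=0x6e
body[2] sub  r0, r0, #54 → r0=0xba
body[3] add  r5, r3, #34 → r5=0x3d
body[4] add  r0, r1, #23 → r0=0xad
body[5] sub  r0, r0, #62 → r0=0x6f
body[6] xor  r3, r0, r1 → r3=0xf9
body[7] sub  r5, r3, r3 → r5=0x00
epilogue: pop r4=0xa4, sp=0x87
epilogue: pop r3=0x1b, sp=0x88
r5 is caller-saved → body value

REG = 0x00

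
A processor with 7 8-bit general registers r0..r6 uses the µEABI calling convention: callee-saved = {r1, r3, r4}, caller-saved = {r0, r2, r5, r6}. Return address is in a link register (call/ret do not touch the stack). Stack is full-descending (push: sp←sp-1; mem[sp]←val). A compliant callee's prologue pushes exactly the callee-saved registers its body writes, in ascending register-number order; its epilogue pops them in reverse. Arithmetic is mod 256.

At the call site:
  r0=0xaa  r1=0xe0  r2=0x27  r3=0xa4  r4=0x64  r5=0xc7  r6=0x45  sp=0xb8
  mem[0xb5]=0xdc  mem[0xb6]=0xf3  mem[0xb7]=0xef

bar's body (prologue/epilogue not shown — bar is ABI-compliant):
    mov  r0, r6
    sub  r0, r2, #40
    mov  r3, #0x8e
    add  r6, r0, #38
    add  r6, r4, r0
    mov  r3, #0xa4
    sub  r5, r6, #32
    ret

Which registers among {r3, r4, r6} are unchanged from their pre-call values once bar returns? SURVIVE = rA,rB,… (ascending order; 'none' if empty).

prologue: push r3 → mem[0xb7]=0xa4, sp=0xb7
body[0] mov  r0, r6 → r0=0x45
body[1] sub  r0, r2, #40 → r0=0xff
body[2] mov  r3, #0x8e → r3=0x8e
body[3] add  r6, r0, #38 → r6=0x25
body[4] add  r6, r4, r0 → r6=0x63
body[5] mov  r3, #0xa4 → r3=0xa4
body[6] sub  r5, r6, #32 → r5=0x43
epilogue: pop r3=0xa4, sp=0xb8
r3: callee-saved, written=True
r4: callee-saved, written=False
r6: caller-saved, written=True

SURVIVE = r3,r4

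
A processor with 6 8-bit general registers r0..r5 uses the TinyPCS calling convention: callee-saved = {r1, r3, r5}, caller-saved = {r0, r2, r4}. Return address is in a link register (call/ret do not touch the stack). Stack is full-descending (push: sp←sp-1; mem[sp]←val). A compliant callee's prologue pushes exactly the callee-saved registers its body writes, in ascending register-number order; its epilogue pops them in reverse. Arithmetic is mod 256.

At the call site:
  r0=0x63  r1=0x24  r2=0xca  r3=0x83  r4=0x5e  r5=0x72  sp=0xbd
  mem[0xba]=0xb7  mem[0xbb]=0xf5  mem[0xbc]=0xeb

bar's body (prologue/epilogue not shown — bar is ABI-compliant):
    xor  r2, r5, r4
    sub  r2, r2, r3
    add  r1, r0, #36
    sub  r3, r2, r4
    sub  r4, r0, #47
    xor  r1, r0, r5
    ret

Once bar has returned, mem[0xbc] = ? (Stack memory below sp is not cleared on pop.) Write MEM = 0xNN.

prologue: push r1 → mem[0xbc]=0x24, sp=0xbc
prologue: push r3 → mem[0xbb]=0x83, sp=0xbb
body[0] xor  r2, r5, r4 → r2=0x2c
body[1] sub  r2, r2, r3 → r2=0xa9
body[2] add  r1, r0, #36 → r1=0x87
body[3] sub  r3, r2, r4 → r3=0x4b
body[4] sub  r4, r0, #47 → r4=0x34
body[5] xor  r1, r0, r5 → r1=0x11
epilogue: pop r3=0x83, sp=0xbc
epilogue: pop r1=0x24, sp=0xbd
prologue pushed ['r1', 'r3'] at ['0xbc', '0xbb']

MEM = 0x24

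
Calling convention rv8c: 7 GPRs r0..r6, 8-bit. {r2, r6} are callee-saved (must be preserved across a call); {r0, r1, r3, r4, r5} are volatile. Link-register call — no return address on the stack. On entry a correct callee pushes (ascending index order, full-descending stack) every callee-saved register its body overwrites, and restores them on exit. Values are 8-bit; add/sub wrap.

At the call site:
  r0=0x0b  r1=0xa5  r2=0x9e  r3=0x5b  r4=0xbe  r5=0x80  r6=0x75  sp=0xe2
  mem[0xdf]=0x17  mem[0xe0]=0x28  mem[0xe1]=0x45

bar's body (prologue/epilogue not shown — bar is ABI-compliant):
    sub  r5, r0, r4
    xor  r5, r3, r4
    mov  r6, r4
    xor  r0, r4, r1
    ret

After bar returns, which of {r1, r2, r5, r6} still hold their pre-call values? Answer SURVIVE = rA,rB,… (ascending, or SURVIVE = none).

prologue: push r6 -> mem[0xe1]=0x75, sp=0xe1
body[0] sub  r5, r0, r4 -> r5=0x4d
body[1] xor  r5, r3, r4 -> r5=0xe5
body[2] mov  r6, r4 -> r6=0xbe
body[3] xor  r0, r4, r1 -> r0=0x1b
epilogue: pop r6=0x75, sp=0xe2
r1: caller-saved, written=False
r2: callee-saved, written=False
r5: caller-saved, written=True
r6: callee-saved, written=True

SURVIVE = r1,r2,r6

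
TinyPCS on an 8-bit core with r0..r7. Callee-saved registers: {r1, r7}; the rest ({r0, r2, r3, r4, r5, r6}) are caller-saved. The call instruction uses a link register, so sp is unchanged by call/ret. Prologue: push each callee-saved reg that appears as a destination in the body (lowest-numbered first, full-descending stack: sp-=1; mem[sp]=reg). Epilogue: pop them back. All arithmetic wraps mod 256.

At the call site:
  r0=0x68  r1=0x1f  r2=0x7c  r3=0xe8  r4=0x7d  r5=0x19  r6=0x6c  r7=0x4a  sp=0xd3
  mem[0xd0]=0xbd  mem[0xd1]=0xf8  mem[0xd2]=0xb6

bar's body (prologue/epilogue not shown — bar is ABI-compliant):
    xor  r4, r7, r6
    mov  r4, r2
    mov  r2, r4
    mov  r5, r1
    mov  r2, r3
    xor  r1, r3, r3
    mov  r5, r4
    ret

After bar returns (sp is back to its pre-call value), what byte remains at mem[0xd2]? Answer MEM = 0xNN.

MEM = 0x1f

prologue: push r1 → mem[0xd2]=0x1f, sp=0xd2
body[0] xor  r4, r7, r6 → r4=0x26
body[1] mov  r4, r2 → r4=0x7c
body[2] mov  r2, r4 → r2=0x7c
body[3] mov  r5, r1 → r5=0x1f
body[4] mov  r2, r3 → r2=0xe8
body[5] xor  r1, r3, r3 → r1=0x00
body[6] mov  r5, r4 → r5=0x7c
epilogue: pop r1=0x1f, sp=0xd3
prologue pushed ['r1'] at ['0xd2']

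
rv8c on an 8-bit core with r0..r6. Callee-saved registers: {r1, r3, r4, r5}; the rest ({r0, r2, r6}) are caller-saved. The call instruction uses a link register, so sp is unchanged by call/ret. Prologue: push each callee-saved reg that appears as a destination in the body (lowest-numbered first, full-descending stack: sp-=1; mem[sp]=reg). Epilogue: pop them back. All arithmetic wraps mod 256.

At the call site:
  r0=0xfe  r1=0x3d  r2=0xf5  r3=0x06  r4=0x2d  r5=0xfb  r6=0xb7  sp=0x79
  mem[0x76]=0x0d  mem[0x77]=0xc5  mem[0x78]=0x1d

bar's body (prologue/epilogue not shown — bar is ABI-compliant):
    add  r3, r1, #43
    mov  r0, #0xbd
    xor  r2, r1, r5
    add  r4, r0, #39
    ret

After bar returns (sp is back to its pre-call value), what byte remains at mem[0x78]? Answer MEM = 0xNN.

MEM = 0x06

prologue: push r3 -> mem[0x78]=0x06, sp=0x78
prologue: push r4 -> mem[0x77]=0x2d, sp=0x77
body[0] add  r3, r1, #43 -> r3=0x68
body[1] mov  r0, #0xbd -> r0=0xbd
body[2] xor  r2, r1, r5 -> r2=0xc6
body[3] add  r4, r0, #39 -> r4=0xe4
epilogue: pop r4=0x2d, sp=0x78
epilogue: pop r3=0x06, sp=0x79
prologue pushed ['r3', 'r4'] at ['0x78', '0x77']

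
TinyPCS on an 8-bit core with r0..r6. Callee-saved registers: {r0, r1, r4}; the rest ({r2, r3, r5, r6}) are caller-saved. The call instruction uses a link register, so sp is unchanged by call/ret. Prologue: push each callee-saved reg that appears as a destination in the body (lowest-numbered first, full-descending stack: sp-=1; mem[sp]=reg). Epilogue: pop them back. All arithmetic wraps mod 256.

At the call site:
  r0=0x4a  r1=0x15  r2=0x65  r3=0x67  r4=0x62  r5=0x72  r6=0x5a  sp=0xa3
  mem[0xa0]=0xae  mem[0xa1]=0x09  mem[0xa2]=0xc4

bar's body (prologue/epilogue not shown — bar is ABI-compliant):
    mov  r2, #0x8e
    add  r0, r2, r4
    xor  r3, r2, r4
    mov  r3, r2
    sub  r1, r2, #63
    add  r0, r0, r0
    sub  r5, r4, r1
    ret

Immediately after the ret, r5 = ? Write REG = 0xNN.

prologue: push r0 → mem[0xa2]=0x4a, sp=0xa2
prologue: push r1 → mem[0xa1]=0x15, sp=0xa1
body[0] mov  r2, #0x8e → r2=0x8e
body[1] add  r0, r2, r4 → r0=0xf0
body[2] xor  r3, r2, r4 → r3=0xec
body[3] mov  r3, r2 → r3=0x8e
body[4] sub  r1, r2, #63 → r1=0x4f
body[5] add  r0, r0, r0 → r0=0xe0
body[6] sub  r5, r4, r1 → r5=0x13
epilogue: pop r1=0x15, sp=0xa2
epilogue: pop r0=0x4a, sp=0xa3
r5 is caller-saved → body value

REG = 0x13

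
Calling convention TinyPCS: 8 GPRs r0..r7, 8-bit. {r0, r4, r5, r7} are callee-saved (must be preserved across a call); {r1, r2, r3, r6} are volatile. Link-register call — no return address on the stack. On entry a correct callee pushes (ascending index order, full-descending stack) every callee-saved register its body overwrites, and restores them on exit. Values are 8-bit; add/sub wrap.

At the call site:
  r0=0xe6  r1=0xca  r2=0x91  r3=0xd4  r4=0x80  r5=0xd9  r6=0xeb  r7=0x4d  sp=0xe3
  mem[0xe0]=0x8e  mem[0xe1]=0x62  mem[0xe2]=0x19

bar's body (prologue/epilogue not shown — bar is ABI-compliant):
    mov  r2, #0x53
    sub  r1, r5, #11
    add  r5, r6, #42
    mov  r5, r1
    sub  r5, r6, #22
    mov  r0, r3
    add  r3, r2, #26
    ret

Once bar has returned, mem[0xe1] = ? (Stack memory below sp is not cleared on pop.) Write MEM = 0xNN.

prologue: push r0 → mem[0xe2]=0xe6, sp=0xe2
prologue: push r5 → mem[0xe1]=0xd9, sp=0xe1
body[0] mov  r2, #0x53 → r2=0x53
body[1] sub  r1, r5, #11 → r1=0xce
body[2] add  r5, r6, #42 → r5=0x15
body[3] mov  r5, r1 → r5=0xce
body[4] sub  r5, r6, #22 → r5=0xd5
body[5] mov  r0, r3 → r0=0xd4
body[6] add  r3, r2, #26 → r3=0x6d
epilogue: pop r5=0xd9, sp=0xe2
epilogue: pop r0=0xe6, sp=0xe3
prologue pushed ['r0', 'r5'] at ['0xe2', '0xe1']

MEM = 0xd9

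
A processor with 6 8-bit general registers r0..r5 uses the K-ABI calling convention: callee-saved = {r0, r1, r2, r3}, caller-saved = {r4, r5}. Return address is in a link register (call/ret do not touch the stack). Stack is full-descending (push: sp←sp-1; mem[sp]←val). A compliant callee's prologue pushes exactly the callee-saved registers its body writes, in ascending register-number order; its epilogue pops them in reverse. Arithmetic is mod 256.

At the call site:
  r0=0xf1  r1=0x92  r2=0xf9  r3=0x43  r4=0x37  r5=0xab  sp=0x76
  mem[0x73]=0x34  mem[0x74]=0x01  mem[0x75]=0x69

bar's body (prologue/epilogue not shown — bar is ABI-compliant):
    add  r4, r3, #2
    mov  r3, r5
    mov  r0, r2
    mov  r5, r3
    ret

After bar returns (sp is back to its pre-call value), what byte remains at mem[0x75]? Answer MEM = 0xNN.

MEM = 0xf1

prologue: push r0 -> mem[0x75]=0xf1, sp=0x75
prologue: push r3 -> mem[0x74]=0x43, sp=0x74
body[0] add  r4, r3, #2 -> r4=0x45
body[1] mov  r3, r5 -> r3=0xab
body[2] mov  r0, r2 -> r0=0xf9
body[3] mov  r5, r3 -> r5=0xab
epilogue: pop r3=0x43, sp=0x75
epilogue: pop r0=0xf1, sp=0x76
prologue pushed ['r0', 'r3'] at ['0x75', '0x74']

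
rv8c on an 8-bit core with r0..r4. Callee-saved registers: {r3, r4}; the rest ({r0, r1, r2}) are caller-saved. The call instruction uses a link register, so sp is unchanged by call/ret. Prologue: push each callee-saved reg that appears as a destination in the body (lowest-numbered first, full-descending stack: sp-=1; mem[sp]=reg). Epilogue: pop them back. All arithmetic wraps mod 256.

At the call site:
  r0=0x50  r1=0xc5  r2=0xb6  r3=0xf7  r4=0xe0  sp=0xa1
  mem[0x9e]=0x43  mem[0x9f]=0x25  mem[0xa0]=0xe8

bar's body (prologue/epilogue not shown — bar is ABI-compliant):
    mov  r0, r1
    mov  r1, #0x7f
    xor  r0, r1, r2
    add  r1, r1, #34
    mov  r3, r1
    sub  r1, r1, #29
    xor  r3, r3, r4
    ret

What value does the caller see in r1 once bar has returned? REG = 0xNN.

prologue: push r3 → mem[0xa0]=0xf7, sp=0xa0
body[0] mov  r0, r1 → r0=0xc5
body[1] mov  r1, #0x7f → r1=0x7f
body[2] xor  r0, r1, r2 → r0=0xc9
body[3] add  r1, r1, #34 → r1=0xa1
body[4] mov  r3, r1 → r3=0xa1
body[5] sub  r1, r1, #29 → r1=0x84
body[6] xor  r3, r3, r4 → r3=0x41
epilogue: pop r3=0xf7, sp=0xa1
r1 is caller-saved → body value

REG = 0x84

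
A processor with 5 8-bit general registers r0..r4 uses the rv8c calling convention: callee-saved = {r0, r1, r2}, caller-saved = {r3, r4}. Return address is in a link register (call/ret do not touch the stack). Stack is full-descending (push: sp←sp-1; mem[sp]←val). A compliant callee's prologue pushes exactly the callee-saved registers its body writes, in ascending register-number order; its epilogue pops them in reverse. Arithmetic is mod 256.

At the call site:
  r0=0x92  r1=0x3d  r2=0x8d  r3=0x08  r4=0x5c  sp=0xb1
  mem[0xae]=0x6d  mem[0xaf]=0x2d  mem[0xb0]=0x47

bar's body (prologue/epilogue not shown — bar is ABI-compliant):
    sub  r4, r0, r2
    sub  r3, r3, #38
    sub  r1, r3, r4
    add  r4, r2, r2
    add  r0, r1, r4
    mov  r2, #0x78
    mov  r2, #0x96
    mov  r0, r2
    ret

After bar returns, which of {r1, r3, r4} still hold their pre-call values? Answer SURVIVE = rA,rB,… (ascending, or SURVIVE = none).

prologue: push r0 → mem[0xb0]=0x92, sp=0xb0
prologue: push r1 → mem[0xaf]=0x3d, sp=0xaf
prologue: push r2 → mem[0xae]=0x8d, sp=0xae
body[0] sub  r4, r0, r2 → r4=0x05
body[1] sub  r3, r3, #38 → r3=0xe2
body[2] sub  r1, r3, r4 → r1=0xdd
body[3] add  r4, r2, r2 → r4=0x1a
body[4] add  r0, r1, r4 → r0=0xf7
body[5] mov  r2, #0x78 → r2=0x78
body[6] mov  r2, #0x96 → r2=0x96
body[7] mov  r0, r2 → r0=0x96
epilogue: pop r2=0x8d, sp=0xaf
epilogue: pop r1=0x3d, sp=0xb0
epilogue: pop r0=0x92, sp=0xb1
r1: callee-saved, written=True
r3: caller-saved, written=True
r4: caller-saved, written=True

SURVIVE = r1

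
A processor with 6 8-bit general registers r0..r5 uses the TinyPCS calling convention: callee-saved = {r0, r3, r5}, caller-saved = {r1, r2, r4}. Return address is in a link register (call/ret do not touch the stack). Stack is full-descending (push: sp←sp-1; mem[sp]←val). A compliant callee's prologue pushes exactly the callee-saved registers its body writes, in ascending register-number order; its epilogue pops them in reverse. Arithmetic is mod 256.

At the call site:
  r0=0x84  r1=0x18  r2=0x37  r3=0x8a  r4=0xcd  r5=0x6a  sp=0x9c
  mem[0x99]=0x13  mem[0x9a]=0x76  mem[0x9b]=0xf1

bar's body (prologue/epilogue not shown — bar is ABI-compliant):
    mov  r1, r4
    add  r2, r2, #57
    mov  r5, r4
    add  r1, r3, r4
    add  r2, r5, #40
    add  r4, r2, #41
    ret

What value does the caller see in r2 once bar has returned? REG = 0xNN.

REG = 0xf5

prologue: push r5 → mem[0x9b]=0x6a, sp=0x9b
body[0] mov  r1, r4 → r1=0xcd
body[1] add  r2, r2, #57 → r2=0x70
body[2] mov  r5, r4 → r5=0xcd
body[3] add  r1, r3, r4 → r1=0x57
body[4] add  r2, r5, #40 → r2=0xf5
body[5] add  r4, r2, #41 → r4=0x1e
epilogue: pop r5=0x6a, sp=0x9c
r2 is caller-saved → body value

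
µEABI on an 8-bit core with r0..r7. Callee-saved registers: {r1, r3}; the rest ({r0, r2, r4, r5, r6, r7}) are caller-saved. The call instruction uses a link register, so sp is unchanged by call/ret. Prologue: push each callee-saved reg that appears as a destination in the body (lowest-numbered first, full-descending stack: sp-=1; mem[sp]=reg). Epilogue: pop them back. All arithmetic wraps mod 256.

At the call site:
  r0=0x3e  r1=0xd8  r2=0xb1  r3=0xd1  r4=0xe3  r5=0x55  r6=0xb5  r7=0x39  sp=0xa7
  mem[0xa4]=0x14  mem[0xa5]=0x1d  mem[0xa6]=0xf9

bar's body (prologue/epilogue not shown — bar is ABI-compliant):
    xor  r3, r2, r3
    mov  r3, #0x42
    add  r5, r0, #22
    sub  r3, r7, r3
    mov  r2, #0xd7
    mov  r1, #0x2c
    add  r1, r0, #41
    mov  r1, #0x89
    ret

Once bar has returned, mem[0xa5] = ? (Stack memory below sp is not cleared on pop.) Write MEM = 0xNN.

MEM = 0xd1

prologue: push r1 → mem[0xa6]=0xd8, sp=0xa6
prologue: push r3 → mem[0xa5]=0xd1, sp=0xa5
body[0] xor  r3, r2, r3 → r3=0x60
body[1] mov  r3, #0x42 → r3=0x42
body[2] add  r5, r0, #22 → r5=0x54
body[3] sub  r3, r7, r3 → r3=0xf7
body[4] mov  r2, #0xd7 → r2=0xd7
body[5] mov  r1, #0x2c → r1=0x2c
body[6] add  r1, r0, #41 → r1=0x67
body[7] mov  r1, #0x89 → r1=0x89
epilogue: pop r3=0xd1, sp=0xa6
epilogue: pop r1=0xd8, sp=0xa7
prologue pushed ['r1', 'r3'] at ['0xa6', '0xa5']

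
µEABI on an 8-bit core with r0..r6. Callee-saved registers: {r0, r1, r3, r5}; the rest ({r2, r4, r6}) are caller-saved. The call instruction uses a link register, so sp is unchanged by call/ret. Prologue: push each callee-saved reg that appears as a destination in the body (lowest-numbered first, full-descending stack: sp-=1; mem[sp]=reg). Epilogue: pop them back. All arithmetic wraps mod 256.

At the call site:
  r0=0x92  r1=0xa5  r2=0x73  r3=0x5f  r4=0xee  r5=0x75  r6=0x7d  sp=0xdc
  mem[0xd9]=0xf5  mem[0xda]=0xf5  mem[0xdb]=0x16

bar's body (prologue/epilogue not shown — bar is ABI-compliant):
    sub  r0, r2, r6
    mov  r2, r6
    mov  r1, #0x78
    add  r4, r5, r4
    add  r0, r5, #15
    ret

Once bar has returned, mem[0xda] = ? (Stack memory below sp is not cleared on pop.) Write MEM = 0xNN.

prologue: push r0 -> mem[0xdb]=0x92, sp=0xdb
prologue: push r1 -> mem[0xda]=0xa5, sp=0xda
body[0] sub  r0, r2, r6 -> r0=0xf6
body[1] mov  r2, r6 -> r2=0x7d
body[2] mov  r1, #0x78 -> r1=0x78
body[3] add  r4, r5, r4 -> r4=0x63
body[4] add  r0, r5, #15 -> r0=0x84
epilogue: pop r1=0xa5, sp=0xdb
epilogue: pop r0=0x92, sp=0xdc
prologue pushed ['r0', 'r1'] at ['0xdb', '0xda']

MEM = 0xa5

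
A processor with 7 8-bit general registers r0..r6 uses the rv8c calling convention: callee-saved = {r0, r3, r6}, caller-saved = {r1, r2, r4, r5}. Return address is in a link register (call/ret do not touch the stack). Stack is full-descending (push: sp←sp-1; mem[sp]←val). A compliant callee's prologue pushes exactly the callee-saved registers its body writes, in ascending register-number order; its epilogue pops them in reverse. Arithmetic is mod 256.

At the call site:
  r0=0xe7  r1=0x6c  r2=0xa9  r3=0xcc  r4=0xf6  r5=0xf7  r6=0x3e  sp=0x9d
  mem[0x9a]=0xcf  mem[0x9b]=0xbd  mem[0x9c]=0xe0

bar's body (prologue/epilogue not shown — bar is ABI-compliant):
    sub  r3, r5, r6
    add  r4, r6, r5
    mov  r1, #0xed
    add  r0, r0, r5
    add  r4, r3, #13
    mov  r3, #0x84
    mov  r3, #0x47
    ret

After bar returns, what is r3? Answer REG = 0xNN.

prologue: push r0 -> mem[0x9c]=0xe7, sp=0x9c
prologue: push r3 -> mem[0x9b]=0xcc, sp=0x9b
body[0] sub  r3, r5, r6 -> r3=0xb9
body[1] add  r4, r6, r5 -> r4=0x35
body[2] mov  r1, #0xed -> r1=0xed
body[3] add  r0, r0, r5 -> r0=0xde
body[4] add  r4, r3, #13 -> r4=0xc6
body[5] mov  r3, #0x84 -> r3=0x84
body[6] mov  r3, #0x47 -> r3=0x47
epilogue: pop r3=0xcc, sp=0x9c
epilogue: pop r0=0xe7, sp=0x9d
r3 is callee-saved -> restored

REG = 0xcc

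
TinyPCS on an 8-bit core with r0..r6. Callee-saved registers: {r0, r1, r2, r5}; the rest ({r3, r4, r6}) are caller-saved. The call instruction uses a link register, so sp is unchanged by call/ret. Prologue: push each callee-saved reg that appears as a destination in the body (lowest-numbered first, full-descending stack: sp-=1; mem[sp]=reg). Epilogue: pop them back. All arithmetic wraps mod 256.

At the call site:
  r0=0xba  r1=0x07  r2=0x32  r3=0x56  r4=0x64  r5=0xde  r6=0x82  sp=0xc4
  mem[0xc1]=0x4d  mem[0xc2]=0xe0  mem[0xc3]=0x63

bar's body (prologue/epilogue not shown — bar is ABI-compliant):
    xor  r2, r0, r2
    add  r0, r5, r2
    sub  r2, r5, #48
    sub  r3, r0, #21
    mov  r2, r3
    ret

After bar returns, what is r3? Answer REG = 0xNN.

REG = 0x51

prologue: push r0 → mem[0xc3]=0xba, sp=0xc3
prologue: push r2 → mem[0xc2]=0x32, sp=0xc2
body[0] xor  r2, r0, r2 → r2=0x88
body[1] add  r0, r5, r2 → r0=0x66
body[2] sub  r2, r5, #48 → r2=0xae
body[3] sub  r3, r0, #21 → r3=0x51
body[4] mov  r2, r3 → r2=0x51
epilogue: pop r2=0x32, sp=0xc3
epilogue: pop r0=0xba, sp=0xc4
r3 is caller-saved → body value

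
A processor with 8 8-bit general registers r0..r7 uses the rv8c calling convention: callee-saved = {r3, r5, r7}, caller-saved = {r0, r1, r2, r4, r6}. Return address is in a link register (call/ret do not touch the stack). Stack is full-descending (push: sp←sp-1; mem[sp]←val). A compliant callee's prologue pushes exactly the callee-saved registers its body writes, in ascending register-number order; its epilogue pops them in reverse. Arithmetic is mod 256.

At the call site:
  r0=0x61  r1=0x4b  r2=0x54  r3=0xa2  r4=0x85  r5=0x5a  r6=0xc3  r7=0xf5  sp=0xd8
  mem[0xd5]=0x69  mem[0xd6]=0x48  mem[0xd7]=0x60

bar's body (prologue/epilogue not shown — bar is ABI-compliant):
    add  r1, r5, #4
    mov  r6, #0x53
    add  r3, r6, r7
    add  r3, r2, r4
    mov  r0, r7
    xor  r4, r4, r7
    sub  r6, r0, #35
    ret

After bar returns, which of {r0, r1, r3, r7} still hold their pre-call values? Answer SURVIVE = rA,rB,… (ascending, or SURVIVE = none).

SURVIVE = r3,r7

prologue: push r3 -> mem[0xd7]=0xa2, sp=0xd7
body[0] add  r1, r5, #4 -> r1=0x5e
body[1] mov  r6, #0x53 -> r6=0x53
body[2] add  r3, r6, r7 -> r3=0x48
body[3] add  r3, r2, r4 -> r3=0xd9
body[4] mov  r0, r7 -> r0=0xf5
body[5] xor  r4, r4, r7 -> r4=0x70
body[6] sub  r6, r0, #35 -> r6=0xd2
epilogue: pop r3=0xa2, sp=0xd8
r0: caller-saved, written=True
r1: caller-saved, written=True
r3: callee-saved, written=True
r7: callee-saved, written=False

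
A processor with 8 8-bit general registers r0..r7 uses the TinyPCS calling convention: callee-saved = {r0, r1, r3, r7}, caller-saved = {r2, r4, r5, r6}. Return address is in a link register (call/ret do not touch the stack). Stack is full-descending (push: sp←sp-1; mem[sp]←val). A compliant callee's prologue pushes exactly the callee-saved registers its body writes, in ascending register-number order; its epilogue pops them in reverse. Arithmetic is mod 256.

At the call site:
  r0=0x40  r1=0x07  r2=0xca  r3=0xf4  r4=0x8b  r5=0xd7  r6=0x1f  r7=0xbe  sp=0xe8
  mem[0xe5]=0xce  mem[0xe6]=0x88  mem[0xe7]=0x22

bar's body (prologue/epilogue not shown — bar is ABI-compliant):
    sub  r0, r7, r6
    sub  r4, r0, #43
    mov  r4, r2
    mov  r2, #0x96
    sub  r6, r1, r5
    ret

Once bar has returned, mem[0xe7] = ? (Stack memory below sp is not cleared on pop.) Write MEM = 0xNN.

prologue: push r0 -> mem[0xe7]=0x40, sp=0xe7
body[0] sub  r0, r7, r6 -> r0=0x9f
body[1] sub  r4, r0, #43 -> r4=0x74
body[2] mov  r4, r2 -> r4=0xca
body[3] mov  r2, #0x96 -> r2=0x96
body[4] sub  r6, r1, r5 -> r6=0x30
epilogue: pop r0=0x40, sp=0xe8
prologue pushed ['r0'] at ['0xe7']

MEM = 0x40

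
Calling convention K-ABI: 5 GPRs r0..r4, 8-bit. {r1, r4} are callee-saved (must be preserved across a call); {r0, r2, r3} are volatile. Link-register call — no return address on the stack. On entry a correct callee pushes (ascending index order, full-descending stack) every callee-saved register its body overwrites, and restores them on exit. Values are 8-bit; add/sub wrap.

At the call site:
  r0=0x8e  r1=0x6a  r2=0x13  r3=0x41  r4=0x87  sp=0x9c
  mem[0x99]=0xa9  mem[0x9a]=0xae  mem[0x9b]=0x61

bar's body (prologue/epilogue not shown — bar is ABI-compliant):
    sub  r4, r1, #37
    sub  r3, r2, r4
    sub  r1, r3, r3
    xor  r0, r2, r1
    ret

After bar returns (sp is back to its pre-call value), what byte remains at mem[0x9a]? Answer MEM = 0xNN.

prologue: push r1 → mem[0x9b]=0x6a, sp=0x9b
prologue: push r4 → mem[0x9a]=0x87, sp=0x9a
body[0] sub  r4, r1, #37 → r4=0x45
body[1] sub  r3, r2, r4 → r3=0xce
body[2] sub  r1, r3, r3 → r1=0x00
body[3] xor  r0, r2, r1 → r0=0x13
epilogue: pop r4=0x87, sp=0x9b
epilogue: pop r1=0x6a, sp=0x9c
prologue pushed ['r1', 'r4'] at ['0x9b', '0x9a']

MEM = 0x87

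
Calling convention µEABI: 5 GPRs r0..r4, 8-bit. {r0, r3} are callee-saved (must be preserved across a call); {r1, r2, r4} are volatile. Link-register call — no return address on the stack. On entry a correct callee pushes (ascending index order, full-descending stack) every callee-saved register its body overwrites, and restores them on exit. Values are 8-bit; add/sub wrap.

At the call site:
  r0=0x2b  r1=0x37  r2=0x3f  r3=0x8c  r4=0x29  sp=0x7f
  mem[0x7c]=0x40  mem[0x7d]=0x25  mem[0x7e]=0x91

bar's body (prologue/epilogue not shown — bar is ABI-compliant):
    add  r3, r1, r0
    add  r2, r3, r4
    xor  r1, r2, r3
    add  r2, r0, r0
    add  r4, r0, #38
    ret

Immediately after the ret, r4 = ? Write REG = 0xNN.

prologue: push r3 -> mem[0x7e]=0x8c, sp=0x7e
body[0] add  r3, r1, r0 -> r3=0x62
body[1] add  r2, r3, r4 -> r2=0x8b
body[2] xor  r1, r2, r3 -> r1=0xe9
body[3] add  r2, r0, r0 -> r2=0x56
body[4] add  r4, r0, #38 -> r4=0x51
epilogue: pop r3=0x8c, sp=0x7f
r4 is caller-saved -> body value

REG = 0x51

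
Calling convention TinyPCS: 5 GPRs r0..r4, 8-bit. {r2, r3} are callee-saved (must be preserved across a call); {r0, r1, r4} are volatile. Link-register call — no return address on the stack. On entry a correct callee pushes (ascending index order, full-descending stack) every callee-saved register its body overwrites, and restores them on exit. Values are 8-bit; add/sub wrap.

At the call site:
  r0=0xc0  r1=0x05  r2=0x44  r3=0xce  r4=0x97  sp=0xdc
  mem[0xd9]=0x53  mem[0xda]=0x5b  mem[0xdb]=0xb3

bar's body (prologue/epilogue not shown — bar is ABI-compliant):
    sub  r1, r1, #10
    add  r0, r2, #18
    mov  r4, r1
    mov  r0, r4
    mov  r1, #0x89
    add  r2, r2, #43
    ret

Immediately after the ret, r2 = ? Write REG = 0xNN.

REG = 0x44

prologue: push r2 → mem[0xdb]=0x44, sp=0xdb
body[0] sub  r1, r1, #10 → r1=0xfb
body[1] add  r0, r2, #18 → r0=0x56
body[2] mov  r4, r1 → r4=0xfb
body[3] mov  r0, r4 → r0=0xfb
body[4] mov  r1, #0x89 → r1=0x89
body[5] add  r2, r2, #43 → r2=0x6f
epilogue: pop r2=0x44, sp=0xdc
r2 is callee-saved → restored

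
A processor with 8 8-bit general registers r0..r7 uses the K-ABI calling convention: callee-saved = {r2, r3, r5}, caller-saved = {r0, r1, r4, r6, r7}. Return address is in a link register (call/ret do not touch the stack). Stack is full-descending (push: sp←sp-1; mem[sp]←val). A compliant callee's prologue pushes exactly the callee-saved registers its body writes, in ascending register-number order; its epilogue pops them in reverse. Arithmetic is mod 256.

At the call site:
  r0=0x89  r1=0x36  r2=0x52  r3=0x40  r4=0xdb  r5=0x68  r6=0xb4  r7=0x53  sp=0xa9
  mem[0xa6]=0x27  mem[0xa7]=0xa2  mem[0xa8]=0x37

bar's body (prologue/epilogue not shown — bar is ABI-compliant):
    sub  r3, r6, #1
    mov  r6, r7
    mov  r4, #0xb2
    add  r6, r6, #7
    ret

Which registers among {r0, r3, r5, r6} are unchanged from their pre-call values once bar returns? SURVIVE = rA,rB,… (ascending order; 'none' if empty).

prologue: push r3 -> mem[0xa8]=0x40, sp=0xa8
body[0] sub  r3, r6, #1 -> r3=0xb3
body[1] mov  r6, r7 -> r6=0x53
body[2] mov  r4, #0xb2 -> r4=0xb2
body[3] add  r6, r6, #7 -> r6=0x5a
epilogue: pop r3=0x40, sp=0xa9
r0: caller-saved, written=False
r3: callee-saved, written=True
r5: callee-saved, written=False
r6: caller-saved, written=True

SURVIVE = r0,r3,r5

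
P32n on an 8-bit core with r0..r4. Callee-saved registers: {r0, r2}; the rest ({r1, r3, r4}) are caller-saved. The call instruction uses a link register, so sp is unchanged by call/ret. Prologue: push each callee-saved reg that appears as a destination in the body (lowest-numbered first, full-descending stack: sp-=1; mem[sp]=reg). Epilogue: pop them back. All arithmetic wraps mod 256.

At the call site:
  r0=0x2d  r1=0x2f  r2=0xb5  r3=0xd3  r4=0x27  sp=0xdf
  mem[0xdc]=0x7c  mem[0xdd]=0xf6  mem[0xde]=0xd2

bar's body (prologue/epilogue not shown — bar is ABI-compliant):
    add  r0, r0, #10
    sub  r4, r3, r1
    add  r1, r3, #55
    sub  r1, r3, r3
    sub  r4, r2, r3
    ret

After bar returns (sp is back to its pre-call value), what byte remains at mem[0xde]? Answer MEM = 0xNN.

prologue: push r0 -> mem[0xde]=0x2d, sp=0xde
body[0] add  r0, r0, #10 -> r0=0x37
body[1] sub  r4, r3, r1 -> r4=0xa4
body[2] add  r1, r3, #55 -> r1=0x0a
body[3] sub  r1, r3, r3 -> r1=0x00
body[4] sub  r4, r2, r3 -> r4=0xe2
epilogue: pop r0=0x2d, sp=0xdf
prologue pushed ['r0'] at ['0xde']

MEM = 0x2d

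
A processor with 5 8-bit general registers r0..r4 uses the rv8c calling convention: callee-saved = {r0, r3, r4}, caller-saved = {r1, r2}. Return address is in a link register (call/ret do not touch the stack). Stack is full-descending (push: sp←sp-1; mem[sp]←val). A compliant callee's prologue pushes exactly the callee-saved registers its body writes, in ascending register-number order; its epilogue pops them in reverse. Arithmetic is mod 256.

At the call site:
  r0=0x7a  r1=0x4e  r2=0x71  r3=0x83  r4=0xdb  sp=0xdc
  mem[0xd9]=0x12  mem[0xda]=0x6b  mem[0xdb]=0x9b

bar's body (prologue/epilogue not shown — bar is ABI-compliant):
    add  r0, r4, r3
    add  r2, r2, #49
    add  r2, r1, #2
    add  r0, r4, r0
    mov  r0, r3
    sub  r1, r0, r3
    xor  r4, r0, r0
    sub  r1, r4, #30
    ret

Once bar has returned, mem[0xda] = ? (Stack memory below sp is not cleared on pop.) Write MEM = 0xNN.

prologue: push r0 -> mem[0xdb]=0x7a, sp=0xdb
prologue: push r4 -> mem[0xda]=0xdb, sp=0xda
body[0] add  r0, r4, r3 -> r0=0x5e
body[1] add  r2, r2, #49 -> r2=0xa2
body[2] add  r2, r1, #2 -> r2=0x50
body[3] add  r0, r4, r0 -> r0=0x39
body[4] mov  r0, r3 -> r0=0x83
body[5] sub  r1, r0, r3 -> r1=0x00
body[6] xor  r4, r0, r0 -> r4=0x00
body[7] sub  r1, r4, #30 -> r1=0xe2
epilogue: pop r4=0xdb, sp=0xdb
epilogue: pop r0=0x7a, sp=0xdc
prologue pushed ['r0', 'r4'] at ['0xdb', '0xda']

MEM = 0xdb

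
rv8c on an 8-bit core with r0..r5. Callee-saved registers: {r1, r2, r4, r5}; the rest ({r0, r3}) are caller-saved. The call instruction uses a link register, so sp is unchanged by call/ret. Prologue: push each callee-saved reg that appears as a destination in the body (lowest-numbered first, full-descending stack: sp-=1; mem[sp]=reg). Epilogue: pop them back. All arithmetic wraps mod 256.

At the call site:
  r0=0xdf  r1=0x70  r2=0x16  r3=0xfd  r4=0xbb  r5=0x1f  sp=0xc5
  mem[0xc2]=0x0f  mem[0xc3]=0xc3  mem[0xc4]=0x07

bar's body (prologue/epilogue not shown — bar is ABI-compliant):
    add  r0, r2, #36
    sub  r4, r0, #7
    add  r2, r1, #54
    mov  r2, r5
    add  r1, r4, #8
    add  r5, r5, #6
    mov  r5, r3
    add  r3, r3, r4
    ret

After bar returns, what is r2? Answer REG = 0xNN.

REG = 0x16

prologue: push r1 -> mem[0xc4]=0x70, sp=0xc4
prologue: push r2 -> mem[0xc3]=0x16, sp=0xc3
prologue: push r4 -> mem[0xc2]=0xbb, sp=0xc2
prologue: push r5 -> mem[0xc1]=0x1f, sp=0xc1
body[0] add  r0, r2, #36 -> r0=0x3a
body[1] sub  r4, r0, #7 -> r4=0x33
body[2] add  r2, r1, #54 -> r2=0xa6
body[3] mov  r2, r5 -> r2=0x1f
body[4] add  r1, r4, #8 -> r1=0x3b
body[5] add  r5, r5, #6 -> r5=0x25
body[6] mov  r5, r3 -> r5=0xfd
body[7] add  r3, r3, r4 -> r3=0x30
epilogue: pop r5=0x1f, sp=0xc2
epilogue: pop r4=0xbb, sp=0xc3
epilogue: pop r2=0x16, sp=0xc4
epilogue: pop r1=0x70, sp=0xc5
r2 is callee-saved -> restored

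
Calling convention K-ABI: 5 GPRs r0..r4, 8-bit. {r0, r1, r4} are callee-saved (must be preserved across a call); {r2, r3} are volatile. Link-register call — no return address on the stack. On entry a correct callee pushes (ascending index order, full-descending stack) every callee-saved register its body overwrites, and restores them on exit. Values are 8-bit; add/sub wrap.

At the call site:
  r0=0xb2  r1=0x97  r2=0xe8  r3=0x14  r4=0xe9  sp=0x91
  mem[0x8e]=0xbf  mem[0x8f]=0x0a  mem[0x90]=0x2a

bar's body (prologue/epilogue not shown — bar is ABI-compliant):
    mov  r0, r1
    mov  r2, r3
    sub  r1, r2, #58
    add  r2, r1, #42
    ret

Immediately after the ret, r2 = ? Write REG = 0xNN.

prologue: push r0 → mem[0x90]=0xb2, sp=0x90
prologue: push r1 → mem[0x8f]=0x97, sp=0x8f
body[0] mov  r0, r1 → r0=0x97
body[1] mov  r2, r3 → r2=0x14
body[2] sub  r1, r2, #58 → r1=0xda
body[3] add  r2, r1, #42 → r2=0x04
epilogue: pop r1=0x97, sp=0x90
epilogue: pop r0=0xb2, sp=0x91
r2 is caller-saved → body value

REG = 0x04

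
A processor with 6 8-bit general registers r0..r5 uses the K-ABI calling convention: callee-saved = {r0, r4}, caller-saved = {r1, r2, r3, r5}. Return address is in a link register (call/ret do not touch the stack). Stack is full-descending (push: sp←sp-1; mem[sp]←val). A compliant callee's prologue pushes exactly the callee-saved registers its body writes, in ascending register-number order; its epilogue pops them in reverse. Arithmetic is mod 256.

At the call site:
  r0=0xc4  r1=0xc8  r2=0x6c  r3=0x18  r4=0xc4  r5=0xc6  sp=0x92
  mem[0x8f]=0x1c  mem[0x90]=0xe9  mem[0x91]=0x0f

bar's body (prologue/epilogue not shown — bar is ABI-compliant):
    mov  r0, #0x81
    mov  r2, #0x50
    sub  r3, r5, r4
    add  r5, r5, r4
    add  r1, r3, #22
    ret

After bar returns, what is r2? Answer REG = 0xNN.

REG = 0x50

prologue: push r0 -> mem[0x91]=0xc4, sp=0x91
body[0] mov  r0, #0x81 -> r0=0x81
body[1] mov  r2, #0x50 -> r2=0x50
body[2] sub  r3, r5, r4 -> r3=0x02
body[3] add  r5, r5, r4 -> r5=0x8a
body[4] add  r1, r3, #22 -> r1=0x18
epilogue: pop r0=0xc4, sp=0x92
r2 is caller-saved -> body value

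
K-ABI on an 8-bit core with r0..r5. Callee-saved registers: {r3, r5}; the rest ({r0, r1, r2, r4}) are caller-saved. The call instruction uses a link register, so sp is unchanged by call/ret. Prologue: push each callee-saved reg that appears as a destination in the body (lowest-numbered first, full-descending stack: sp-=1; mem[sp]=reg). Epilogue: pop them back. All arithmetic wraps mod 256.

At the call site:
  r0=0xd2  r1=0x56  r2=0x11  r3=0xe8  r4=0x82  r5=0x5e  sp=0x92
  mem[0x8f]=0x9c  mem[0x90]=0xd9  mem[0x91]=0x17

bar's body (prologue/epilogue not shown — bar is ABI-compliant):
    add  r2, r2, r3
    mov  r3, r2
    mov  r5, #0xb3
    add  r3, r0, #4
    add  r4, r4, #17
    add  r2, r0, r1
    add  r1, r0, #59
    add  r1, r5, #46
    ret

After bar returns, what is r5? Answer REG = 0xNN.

REG = 0x5e

prologue: push r3 -> mem[0x91]=0xe8, sp=0x91
prologue: push r5 -> mem[0x90]=0x5e, sp=0x90
body[0] add  r2, r2, r3 -> r2=0xf9
body[1] mov  r3, r2 -> r3=0xf9
body[2] mov  r5, #0xb3 -> r5=0xb3
body[3] add  r3, r0, #4 -> r3=0xd6
body[4] add  r4, r4, #17 -> r4=0x93
body[5] add  r2, r0, r1 -> r2=0x28
body[6] add  r1, r0, #59 -> r1=0x0d
body[7] add  r1, r5, #46 -> r1=0xe1
epilogue: pop r5=0x5e, sp=0x91
epilogue: pop r3=0xe8, sp=0x92
r5 is callee-saved -> restored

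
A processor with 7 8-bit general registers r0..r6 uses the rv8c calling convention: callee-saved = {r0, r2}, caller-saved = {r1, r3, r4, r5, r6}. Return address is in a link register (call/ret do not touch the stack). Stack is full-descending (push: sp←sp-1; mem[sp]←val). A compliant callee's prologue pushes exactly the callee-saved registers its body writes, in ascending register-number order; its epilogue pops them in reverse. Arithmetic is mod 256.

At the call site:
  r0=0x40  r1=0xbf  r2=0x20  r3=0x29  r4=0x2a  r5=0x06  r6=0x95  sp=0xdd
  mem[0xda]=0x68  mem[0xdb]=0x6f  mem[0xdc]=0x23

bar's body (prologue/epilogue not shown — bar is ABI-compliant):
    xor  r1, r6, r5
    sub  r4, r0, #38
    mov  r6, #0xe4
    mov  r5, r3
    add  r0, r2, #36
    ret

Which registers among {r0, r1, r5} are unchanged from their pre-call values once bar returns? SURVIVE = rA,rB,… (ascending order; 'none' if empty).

prologue: push r0 → mem[0xdc]=0x40, sp=0xdc
body[0] xor  r1, r6, r5 → r1=0x93
body[1] sub  r4, r0, #38 → r4=0x1a
body[2] mov  r6, #0xe4 → r6=0xe4
body[3] mov  r5, r3 → r5=0x29
body[4] add  r0, r2, #36 → r0=0x44
epilogue: pop r0=0x40, sp=0xdd
r0: callee-saved, written=True
r1: caller-saved, written=True
r5: caller-saved, written=True

SURVIVE = r0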